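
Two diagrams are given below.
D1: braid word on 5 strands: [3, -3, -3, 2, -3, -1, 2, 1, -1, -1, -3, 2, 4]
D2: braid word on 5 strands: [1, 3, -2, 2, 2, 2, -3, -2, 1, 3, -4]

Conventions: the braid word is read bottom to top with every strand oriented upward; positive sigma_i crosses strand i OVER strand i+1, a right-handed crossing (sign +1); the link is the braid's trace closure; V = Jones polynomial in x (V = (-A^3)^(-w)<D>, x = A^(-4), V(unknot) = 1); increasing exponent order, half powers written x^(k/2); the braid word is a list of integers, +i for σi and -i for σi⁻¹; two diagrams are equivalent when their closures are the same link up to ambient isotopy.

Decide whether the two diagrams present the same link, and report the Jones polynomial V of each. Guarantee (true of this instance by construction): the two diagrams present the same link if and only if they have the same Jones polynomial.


equivalent: no
V(D1) = x^(-11/2) - 3x^(-9/2) + 5x^(-7/2) - 7x^(-5/2) + 7x^(-3/2) - 7x^(-1/2) + 5x^(1/2) - 4x^(3/2) + x^(5/2)  (w -1, c 13, <D> = -A^-13 + 4A^-9 - 5A^-5 + 7A^-1 - 7A^3 + 7A^7 - 5A^11 + 3A^15 - A^19)
V(D2) = -x^(3/2) - 2x^(7/2) + x^(9/2) - x^(11/2) + x^(13/2)  [11 crossings, <D> = -A^-17 + A^-13 - A^-9 + 2A^-5 + A^3, w = +3]
key observation: comparing 2 Jones polynomials yields 2 groups


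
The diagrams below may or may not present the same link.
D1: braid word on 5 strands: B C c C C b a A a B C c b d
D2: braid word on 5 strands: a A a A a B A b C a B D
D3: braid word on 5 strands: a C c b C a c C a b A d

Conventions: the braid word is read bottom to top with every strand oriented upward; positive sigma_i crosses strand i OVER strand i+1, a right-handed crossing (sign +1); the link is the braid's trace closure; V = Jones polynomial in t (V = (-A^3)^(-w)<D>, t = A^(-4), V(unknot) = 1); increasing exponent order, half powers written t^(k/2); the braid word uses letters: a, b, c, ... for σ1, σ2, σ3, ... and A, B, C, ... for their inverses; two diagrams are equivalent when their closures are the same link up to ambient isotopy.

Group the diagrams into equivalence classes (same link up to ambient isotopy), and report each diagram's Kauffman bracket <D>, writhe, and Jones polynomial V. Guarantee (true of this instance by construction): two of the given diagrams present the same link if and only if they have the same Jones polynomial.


equivalence classes: {D1} | {D2} | {D3}
D1 (bracket 1 + A^4 + A^8 + A^12; 14 crossings at w = 0): V = t^-3 + t^-2 + t^-1 + 1
D2 (bracket A^-14 + 2A^-6 + A^2; 12 crossings at w = -2): V = t^-2 + 2 + t^2
V(D3) = t + 2t^3 + t^5  (w +4, c 12, <D> = A^-8 + 2 + A^8)
observation: 3 values of V(t) split the 3 diagrams


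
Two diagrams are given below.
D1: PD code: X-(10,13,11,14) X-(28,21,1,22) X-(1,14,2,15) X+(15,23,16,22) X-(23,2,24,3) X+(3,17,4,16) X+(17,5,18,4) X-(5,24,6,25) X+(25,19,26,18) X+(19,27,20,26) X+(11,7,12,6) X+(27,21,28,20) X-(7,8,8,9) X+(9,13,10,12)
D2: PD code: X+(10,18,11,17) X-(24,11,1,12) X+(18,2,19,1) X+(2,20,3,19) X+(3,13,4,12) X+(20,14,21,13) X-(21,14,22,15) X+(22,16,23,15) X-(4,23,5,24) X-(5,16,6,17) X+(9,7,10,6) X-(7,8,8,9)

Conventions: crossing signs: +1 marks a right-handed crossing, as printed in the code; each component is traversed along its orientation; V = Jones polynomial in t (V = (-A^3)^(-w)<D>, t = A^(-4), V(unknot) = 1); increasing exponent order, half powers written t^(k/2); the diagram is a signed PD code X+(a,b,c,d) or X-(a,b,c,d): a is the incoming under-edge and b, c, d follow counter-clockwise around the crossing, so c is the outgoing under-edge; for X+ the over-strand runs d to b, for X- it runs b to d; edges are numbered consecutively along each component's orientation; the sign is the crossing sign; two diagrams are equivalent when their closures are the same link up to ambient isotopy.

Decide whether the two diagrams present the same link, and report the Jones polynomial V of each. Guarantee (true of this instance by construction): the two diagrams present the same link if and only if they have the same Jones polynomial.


equivalent: no
D1 (bracket -A^-18 + 3A^-14 - 5A^-10 + 6A^-6 - 6A^-2 + 6A^2 - 4A^6 + 3A^10 - A^14; 14 crossings at w = +2): V = -t^-2 + 3t^-1 - 4 + 6t - 6t^2 + 6t^3 - 5t^4 + 3t^5 - t^6
V(D2) = 1  (w +2, c 12, <D> = A^6)
key observation: comparing 2 Jones polynomials yields 2 groups


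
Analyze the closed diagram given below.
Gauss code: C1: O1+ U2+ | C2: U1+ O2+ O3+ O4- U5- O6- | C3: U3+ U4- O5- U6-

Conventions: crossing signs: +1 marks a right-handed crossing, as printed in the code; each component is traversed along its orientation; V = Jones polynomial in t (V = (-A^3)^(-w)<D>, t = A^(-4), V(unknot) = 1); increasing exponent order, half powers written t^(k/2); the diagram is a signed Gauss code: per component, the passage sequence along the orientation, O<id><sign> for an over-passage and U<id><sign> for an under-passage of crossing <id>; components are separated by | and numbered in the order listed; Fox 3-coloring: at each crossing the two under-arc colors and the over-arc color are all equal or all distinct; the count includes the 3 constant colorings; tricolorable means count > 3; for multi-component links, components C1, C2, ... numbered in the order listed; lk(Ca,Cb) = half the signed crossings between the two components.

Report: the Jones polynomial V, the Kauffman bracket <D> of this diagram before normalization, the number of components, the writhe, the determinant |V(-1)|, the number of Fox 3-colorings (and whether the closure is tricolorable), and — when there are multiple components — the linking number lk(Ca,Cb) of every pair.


V(t) = t^-2 + 2 + t^2
bracket: A^-8 + 2 + A^8, w = 0
3 components, writhe 0, over 6 crossings
lk(C1,C2) = +1
linking number lk(C1,C3) = 0
lk(C2,C3): -1
det 4, colorings 3 of 3^6 — not tricolorable
observation: summing lk over 3 pairs gives 0


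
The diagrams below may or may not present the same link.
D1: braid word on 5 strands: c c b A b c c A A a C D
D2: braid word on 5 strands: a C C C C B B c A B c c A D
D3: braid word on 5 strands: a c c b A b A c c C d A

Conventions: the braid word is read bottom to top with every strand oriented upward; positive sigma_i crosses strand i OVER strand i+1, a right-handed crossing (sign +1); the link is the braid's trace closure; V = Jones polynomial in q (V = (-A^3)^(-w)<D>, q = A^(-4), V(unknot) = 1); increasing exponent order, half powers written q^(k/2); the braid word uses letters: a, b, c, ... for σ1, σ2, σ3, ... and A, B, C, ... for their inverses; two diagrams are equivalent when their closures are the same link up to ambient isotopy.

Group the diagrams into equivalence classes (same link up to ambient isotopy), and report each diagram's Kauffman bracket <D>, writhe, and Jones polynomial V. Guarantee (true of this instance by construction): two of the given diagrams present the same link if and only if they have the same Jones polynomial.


grouping into links: {D1, D3} | {D2}
V(D1) = q^-1 - 1 + 2q - 3q^2 + 3q^3 - 2q^4 + 2q^5 - q^6  (w +2, c 12, <D> = -A^-18 + 2A^-14 - 2A^-10 + 3A^-6 - 3A^-2 + 2A^2 - A^6 + A^10)
D2 (bracket A^-14 - A^-10 + 2A^-6 - A^-2 + A^2 - A^6; 14 crossings at w = -6): V = -q^-6 + q^-5 - q^-4 + 2q^-3 - q^-2 + q^-1
D3 (bracket -A^-12 + 2A^-8 - 2A^-4 + 3 - 3A^4 + 2A^8 - A^12 + A^16; 12 crossings at w = +4): V = q^-1 - 1 + 2q - 3q^2 + 3q^3 - 2q^4 + 2q^5 - q^6
why: V(q) takes 2 values over 3 diagrams, fixing the grouping


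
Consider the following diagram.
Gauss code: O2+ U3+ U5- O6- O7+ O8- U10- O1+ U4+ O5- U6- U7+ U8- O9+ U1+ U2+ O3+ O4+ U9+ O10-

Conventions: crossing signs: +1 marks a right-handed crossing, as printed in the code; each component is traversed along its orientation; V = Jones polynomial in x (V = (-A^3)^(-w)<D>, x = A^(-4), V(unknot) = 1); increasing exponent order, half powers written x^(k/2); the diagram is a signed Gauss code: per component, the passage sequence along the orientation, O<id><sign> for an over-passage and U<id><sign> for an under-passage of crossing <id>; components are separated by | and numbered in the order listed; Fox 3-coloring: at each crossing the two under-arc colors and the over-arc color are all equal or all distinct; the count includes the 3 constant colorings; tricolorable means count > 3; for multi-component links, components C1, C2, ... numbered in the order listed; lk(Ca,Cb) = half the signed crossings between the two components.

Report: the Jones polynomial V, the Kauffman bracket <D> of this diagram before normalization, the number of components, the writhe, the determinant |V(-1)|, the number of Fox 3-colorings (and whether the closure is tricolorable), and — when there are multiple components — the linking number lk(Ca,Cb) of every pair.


V = -x^-1 + 2 - x + 2x^2 - x^3 + x^4 - x^5
<D> = -A^-14 + A^-10 - A^-6 + 2A^-2 - A^2 + 2A^6 - A^10 (w = +2)
1 component over 10 crossings, w = +2
9 Fox colorings among 3^10, |V(-1)| = 9: tricolorable
why: V spans 6 powers of x: at least 6 crossings in any diagram


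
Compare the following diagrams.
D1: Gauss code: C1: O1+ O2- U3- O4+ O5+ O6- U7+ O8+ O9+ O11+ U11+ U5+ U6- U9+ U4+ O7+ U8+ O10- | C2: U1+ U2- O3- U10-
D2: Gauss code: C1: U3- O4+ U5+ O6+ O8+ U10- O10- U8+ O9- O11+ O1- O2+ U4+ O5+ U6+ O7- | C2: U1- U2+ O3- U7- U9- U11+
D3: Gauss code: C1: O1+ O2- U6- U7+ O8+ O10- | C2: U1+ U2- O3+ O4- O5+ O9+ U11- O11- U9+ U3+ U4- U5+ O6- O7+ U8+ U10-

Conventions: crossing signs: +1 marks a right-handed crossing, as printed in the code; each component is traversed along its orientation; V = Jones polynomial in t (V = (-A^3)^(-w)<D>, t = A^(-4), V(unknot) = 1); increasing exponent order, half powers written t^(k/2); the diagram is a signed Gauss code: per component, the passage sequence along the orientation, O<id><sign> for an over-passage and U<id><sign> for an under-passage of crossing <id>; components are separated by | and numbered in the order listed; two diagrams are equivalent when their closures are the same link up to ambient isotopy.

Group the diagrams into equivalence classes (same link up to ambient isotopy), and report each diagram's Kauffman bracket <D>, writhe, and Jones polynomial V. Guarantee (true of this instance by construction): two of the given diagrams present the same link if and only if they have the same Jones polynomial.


grouping into links: {D1, D2} | {D3}
V(D1) = -t^(-3/2) - 2t^(1/2) + t^(3/2) - t^(5/2) + t^(7/2)  (w +3, c 11, <D> = -A^-5 + A^-1 - A^3 + 2A^7 + A^15)
V(D2) = -t^(-3/2) - 2t^(1/2) + t^(3/2) - t^(5/2) + t^(7/2)  (w +1, c 11, <D> = -A^-11 + A^-7 - A^-3 + 2A + A^9)
D3 (bracket A + A^5; 11 crossings at w = +1): V = -t^(-1/2) - t^(1/2)
why: 2 classes among 3 diagrams; unequal V(t) rules out equality


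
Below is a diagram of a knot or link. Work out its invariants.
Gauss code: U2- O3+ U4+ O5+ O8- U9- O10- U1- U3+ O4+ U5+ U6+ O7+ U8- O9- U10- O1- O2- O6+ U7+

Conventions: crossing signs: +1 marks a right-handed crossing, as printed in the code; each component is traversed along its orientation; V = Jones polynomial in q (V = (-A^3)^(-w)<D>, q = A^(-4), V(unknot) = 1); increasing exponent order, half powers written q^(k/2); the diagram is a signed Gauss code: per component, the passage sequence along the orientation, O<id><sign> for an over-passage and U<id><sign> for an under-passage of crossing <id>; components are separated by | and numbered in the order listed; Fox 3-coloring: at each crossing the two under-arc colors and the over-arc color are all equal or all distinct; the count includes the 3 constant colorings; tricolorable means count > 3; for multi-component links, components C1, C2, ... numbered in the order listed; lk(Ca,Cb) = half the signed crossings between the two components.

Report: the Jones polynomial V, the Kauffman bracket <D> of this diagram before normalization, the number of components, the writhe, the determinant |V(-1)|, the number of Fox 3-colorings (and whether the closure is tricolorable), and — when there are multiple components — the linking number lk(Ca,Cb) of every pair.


V = q^-4 - 2q^-3 + 3q^-2 - 4q^-1 + 5 - 4q + 3q^2 - 2q^3 + q^4
<D> = A^-16 - 2A^-12 + 3A^-8 - 4A^-4 + 5 - 4A^4 + 3A^8 - 2A^12 + A^16 (w = 0)
1 component over 10 crossings, w = 0
3 Fox colorings among 3^10, |V(-1)| = 25: not tricolorable
why: w = 0 (over 10 crossings) is diagram-only; (-A^3)^(0) removes it from V


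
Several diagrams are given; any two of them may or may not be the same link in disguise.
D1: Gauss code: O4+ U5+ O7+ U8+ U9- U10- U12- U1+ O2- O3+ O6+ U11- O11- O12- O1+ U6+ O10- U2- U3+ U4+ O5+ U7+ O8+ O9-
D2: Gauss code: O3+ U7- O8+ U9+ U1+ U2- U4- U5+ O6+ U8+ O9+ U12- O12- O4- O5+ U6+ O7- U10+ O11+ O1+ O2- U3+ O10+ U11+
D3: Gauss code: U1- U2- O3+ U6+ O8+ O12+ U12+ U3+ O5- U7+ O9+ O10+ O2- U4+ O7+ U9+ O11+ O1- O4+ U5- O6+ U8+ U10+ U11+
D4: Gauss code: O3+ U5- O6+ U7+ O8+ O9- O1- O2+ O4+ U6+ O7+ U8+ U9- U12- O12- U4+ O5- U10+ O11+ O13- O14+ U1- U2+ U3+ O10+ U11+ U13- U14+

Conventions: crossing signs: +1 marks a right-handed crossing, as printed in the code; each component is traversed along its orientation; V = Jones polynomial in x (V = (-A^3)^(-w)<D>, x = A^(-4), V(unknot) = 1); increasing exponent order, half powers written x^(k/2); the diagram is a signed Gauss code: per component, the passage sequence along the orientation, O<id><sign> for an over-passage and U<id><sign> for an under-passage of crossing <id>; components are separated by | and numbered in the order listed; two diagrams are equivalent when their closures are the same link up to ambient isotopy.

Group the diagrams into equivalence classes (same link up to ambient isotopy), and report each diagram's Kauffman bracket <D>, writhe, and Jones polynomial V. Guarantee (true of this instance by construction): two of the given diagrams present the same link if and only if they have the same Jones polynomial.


equivalence classes: {D1} | {D2, D3, D4}
D1 (bracket -A^-10 + A^-6 + A^2; 12 crossings at w = +2): V = x + x^3 - x^4
D2 (bracket A^-20 - 2A^-16 + A^-12 - 2A^-8 + 2A^-4 + A^4; 12 crossings at w = +4): V = x^2 + 2x^4 - 2x^5 + x^6 - 2x^7 + x^8
V(D3) = x^2 + 2x^4 - 2x^5 + x^6 - 2x^7 + x^8  (w +6, c 12, <D> = A^-14 - 2A^-10 + A^-6 - 2A^-2 + 2A^2 + A^10)
D4 (bracket A^-20 - 2A^-16 + A^-12 - 2A^-8 + 2A^-4 + A^4; 14 crossings at w = +4): V = x^2 + 2x^4 - 2x^5 + x^6 - 2x^7 + x^8
observation: 2 classes among 4 diagrams; unequal V(x) rules out equality


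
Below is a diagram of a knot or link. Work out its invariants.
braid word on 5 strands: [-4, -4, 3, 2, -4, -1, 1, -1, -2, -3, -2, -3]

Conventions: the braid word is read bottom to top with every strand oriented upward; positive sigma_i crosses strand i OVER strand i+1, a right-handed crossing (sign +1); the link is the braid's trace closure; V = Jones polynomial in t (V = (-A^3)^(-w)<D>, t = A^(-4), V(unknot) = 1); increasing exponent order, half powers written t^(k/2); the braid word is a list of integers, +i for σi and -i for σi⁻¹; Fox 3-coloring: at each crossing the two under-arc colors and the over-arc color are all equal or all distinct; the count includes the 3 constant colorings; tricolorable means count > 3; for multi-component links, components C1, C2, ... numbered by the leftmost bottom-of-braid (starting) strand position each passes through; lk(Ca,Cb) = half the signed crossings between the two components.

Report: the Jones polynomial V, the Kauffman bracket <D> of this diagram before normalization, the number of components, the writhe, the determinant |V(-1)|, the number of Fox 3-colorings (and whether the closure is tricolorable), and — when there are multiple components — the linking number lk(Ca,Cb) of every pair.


V(t) = -t^-6 + t^-5 - t^-4 + 2t^-3 - t^-2 + t^-1
bracket: A^-14 - A^-10 + 2A^-6 - A^-2 + A^2 - A^6, w = -6
1 component, writhe -6, over 12 crossings
det 7, colorings 3 of 3^12 — not tricolorable
observation: the span of V is 5, forcing >= 5 crossings in any diagram


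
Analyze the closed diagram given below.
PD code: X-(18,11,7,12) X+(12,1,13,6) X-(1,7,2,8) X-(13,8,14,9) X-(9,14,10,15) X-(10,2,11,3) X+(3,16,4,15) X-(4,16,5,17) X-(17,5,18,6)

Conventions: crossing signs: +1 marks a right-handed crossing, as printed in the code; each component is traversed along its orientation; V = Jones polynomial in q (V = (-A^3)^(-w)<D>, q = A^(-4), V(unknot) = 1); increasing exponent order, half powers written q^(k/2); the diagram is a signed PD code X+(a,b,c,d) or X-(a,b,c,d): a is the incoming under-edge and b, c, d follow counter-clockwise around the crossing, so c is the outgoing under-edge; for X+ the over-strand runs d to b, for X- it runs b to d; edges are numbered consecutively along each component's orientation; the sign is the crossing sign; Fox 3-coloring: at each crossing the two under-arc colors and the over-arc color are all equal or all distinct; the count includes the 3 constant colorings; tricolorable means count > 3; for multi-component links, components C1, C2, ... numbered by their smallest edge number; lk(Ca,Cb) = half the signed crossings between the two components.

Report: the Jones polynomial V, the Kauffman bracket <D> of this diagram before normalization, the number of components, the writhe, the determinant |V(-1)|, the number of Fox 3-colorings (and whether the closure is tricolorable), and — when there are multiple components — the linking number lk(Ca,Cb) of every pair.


Jones polynomial: V(q) = q^(-13/2) - q^(-11/2) + q^(-9/2) - 2q^(-7/2) - q^(-3/2)
<D> = A^-9 + 2A^-1 - A^3 + A^7 - A^11; writhe -5
components 2, writhe -5 (9 crossings)
linking number lk(C1,C2) = -1
3-colorings: 9 of 3^9, det 6 — tricolorable
note: w = -5 shifts under R1 moves; the (-A^3)^(5) factor cancels that in V


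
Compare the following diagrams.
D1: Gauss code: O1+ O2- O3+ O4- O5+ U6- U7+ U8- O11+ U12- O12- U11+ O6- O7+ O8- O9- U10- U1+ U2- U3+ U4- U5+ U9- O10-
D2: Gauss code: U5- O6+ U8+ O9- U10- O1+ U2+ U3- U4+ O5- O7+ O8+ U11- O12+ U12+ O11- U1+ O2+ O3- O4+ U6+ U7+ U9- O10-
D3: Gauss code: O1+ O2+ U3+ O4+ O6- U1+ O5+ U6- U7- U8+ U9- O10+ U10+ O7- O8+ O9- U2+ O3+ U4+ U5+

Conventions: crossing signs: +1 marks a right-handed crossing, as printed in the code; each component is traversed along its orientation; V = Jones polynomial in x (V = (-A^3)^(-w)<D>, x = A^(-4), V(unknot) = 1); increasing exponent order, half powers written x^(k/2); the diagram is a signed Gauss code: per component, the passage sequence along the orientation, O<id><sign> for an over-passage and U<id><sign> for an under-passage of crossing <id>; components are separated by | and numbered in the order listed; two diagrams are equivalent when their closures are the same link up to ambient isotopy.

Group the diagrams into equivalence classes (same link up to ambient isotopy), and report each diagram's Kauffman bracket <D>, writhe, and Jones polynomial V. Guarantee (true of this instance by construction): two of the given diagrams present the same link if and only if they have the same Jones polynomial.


classes: {D1} | {D2} | {D3}
V(D1) = 1  [12 crossings, <D> = A^-6, w = -2]
D2 (bracket -A^-10 + A^-6 + A^2; 12 crossings at w = +2): V = x + x^3 - x^4
V(D3) = x - x^2 + 2x^3 - x^4 + x^5 - x^6  [10 crossings, <D> = -A^-12 + A^-8 - A^-4 + 2 - A^4 + A^8, w = +4]
note: 3 values of V(x) split the 3 diagrams


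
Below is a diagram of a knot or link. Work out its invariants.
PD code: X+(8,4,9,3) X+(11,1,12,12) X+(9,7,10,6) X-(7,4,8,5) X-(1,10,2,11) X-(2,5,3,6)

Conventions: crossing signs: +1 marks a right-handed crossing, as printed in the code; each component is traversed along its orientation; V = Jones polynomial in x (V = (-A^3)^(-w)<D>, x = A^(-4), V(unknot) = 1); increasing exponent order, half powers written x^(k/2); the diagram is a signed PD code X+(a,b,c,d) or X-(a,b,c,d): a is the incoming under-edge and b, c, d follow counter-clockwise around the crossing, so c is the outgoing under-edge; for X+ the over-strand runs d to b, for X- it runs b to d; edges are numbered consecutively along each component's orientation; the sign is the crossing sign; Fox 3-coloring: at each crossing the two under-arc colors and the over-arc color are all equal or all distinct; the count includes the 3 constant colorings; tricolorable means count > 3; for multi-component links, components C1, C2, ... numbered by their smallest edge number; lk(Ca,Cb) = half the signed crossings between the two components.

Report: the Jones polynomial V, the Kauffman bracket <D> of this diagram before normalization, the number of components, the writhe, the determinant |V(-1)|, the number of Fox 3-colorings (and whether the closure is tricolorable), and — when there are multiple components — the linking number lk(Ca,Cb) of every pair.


V = 1
<D> = 1 (w = 0)
1 component over 6 crossings, w = 0
3 Fox colorings among 3^6, |V(-1)| = 1: not tricolorable
why: |V(-1)| = 1: so not tricolorable, since 3 does not divide 1


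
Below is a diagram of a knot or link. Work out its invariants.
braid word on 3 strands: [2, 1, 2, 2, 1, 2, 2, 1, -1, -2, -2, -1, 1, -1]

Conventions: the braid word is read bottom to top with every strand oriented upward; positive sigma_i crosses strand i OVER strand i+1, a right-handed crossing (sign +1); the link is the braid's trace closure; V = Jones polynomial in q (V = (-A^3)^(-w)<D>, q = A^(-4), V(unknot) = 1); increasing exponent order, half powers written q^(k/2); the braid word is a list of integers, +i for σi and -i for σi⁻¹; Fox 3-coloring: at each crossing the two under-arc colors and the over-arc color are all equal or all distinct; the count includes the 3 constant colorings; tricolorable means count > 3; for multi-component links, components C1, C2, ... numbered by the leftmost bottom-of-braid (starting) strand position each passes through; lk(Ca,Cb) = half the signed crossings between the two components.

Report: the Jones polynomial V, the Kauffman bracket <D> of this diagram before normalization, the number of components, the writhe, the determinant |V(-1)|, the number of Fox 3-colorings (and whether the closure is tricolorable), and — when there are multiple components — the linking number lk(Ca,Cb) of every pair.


V = q + q^3 - q^4
<D> = -A^-4 + 1 + A^8 (w = +4)
1 component over 14 crossings, w = +4
9 Fox colorings among 3^14, |V(-1)| = 3: tricolorable
why: w = +4 (over 14 crossings) is diagram-only; (-A^3)^(-4) removes it from V


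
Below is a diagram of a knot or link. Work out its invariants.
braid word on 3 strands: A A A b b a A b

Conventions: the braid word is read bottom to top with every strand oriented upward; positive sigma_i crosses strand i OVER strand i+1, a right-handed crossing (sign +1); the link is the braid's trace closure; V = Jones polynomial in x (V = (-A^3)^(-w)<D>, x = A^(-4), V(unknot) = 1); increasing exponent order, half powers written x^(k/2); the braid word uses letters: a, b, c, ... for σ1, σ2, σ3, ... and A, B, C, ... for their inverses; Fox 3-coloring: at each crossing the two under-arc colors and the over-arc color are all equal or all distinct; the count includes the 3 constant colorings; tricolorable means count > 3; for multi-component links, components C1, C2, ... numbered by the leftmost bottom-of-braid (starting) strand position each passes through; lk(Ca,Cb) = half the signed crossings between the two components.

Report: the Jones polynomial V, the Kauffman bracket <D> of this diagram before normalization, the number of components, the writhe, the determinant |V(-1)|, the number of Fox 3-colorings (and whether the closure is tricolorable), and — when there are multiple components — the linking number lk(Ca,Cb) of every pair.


V = -x^-3 + x^-2 - x^-1 + 3 - x + x^2 - x^3
<D> = -A^-12 + A^-8 - A^-4 + 3 - A^4 + A^8 - A^12 (w = 0)
1 component over 8 crossings, w = 0
27 Fox colorings among 3^8, |V(-1)| = 9: tricolorable
why: |V(-1)| = 9: so tricolorable, since 3 divides 9


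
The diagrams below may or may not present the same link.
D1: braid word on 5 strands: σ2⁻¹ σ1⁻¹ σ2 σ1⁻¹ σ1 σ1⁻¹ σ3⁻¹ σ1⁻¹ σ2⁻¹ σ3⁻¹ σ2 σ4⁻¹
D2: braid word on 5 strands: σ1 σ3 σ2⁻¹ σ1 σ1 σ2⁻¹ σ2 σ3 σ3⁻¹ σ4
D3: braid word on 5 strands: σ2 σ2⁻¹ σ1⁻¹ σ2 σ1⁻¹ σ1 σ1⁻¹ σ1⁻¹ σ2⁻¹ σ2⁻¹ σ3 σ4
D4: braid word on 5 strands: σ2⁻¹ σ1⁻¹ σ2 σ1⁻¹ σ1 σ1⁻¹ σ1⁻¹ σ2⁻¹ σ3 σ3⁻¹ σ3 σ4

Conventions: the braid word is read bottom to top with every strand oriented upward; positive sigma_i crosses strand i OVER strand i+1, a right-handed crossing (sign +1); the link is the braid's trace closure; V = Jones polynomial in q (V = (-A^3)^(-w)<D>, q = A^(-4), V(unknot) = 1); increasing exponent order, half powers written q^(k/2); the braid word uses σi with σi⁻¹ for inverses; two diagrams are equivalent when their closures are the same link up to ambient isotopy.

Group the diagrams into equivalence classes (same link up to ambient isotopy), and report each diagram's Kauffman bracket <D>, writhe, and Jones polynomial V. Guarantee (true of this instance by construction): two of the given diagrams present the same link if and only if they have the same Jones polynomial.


classes: {D1, D3, D4} | {D2}
V(D1) = -q^-6 + q^-5 - q^-4 + 2q^-3 - q^-2 + q^-1  [12 crossings, <D> = A^-14 - A^-10 + 2A^-6 - A^-2 + A^2 - A^6, w = -6]
D2 (bracket -A^-4 + 1 + A^8; 10 crossings at w = +4): V = q + q^3 - q^4
D3 (bracket A^-2 - A^2 + 2A^6 - A^10 + A^14 - A^18; 12 crossings at w = -2): V = -q^-6 + q^-5 - q^-4 + 2q^-3 - q^-2 + q^-1
V(D4) = -q^-6 + q^-5 - q^-4 + 2q^-3 - q^-2 + q^-1  [12 crossings, <D> = A^-2 - A^2 + 2A^6 - A^10 + A^14 - A^18, w = -2]
note: V(q) takes 2 values over 4 diagrams, fixing the grouping


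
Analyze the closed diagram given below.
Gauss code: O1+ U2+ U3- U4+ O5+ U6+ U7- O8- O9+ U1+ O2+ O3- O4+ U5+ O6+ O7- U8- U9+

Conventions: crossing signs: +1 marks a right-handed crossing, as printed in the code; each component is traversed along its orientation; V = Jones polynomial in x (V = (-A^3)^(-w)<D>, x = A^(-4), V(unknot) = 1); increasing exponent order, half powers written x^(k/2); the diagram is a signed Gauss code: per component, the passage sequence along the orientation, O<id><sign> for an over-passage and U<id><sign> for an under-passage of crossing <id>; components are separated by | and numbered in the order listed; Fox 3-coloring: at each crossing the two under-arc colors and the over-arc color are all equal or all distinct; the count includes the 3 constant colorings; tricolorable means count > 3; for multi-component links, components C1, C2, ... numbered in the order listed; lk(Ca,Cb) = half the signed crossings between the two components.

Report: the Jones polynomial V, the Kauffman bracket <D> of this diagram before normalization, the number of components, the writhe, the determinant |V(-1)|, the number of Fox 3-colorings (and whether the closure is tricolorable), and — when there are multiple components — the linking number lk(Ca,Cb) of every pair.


Jones polynomial: V(x) = x + x^3 - x^4
<D> = A^-7 - A^-3 - A^5; writhe +3
components 1, writhe +3 (9 crossings)
3-colorings: 9 of 3^9, det 3 — tricolorable
note: w = +3 (over 9 crossings) is diagram-only; (-A^3)^(-3) removes it from V


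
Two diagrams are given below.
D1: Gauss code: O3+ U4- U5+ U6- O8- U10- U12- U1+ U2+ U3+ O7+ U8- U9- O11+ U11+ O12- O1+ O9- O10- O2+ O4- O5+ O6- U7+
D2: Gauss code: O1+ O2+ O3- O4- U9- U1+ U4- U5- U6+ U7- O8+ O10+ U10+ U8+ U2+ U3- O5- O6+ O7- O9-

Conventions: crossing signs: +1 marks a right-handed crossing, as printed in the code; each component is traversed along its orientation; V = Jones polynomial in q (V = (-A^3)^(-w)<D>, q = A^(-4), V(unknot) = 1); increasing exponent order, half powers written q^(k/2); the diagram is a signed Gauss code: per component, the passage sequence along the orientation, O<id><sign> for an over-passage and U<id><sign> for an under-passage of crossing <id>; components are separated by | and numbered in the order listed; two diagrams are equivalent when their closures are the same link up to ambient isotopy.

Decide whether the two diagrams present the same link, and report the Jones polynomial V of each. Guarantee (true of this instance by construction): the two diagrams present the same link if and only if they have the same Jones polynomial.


equivalent: no
V(D1) = q^-2 - q^-1 + 1 - q + q^2  (w 0, c 12, <D> = A^-8 - A^-4 + 1 - A^4 + A^8)
V(D2) = 1  (w 0, c 10, <D> = 1)
why: 2 values of V(q) split the 2 diagrams


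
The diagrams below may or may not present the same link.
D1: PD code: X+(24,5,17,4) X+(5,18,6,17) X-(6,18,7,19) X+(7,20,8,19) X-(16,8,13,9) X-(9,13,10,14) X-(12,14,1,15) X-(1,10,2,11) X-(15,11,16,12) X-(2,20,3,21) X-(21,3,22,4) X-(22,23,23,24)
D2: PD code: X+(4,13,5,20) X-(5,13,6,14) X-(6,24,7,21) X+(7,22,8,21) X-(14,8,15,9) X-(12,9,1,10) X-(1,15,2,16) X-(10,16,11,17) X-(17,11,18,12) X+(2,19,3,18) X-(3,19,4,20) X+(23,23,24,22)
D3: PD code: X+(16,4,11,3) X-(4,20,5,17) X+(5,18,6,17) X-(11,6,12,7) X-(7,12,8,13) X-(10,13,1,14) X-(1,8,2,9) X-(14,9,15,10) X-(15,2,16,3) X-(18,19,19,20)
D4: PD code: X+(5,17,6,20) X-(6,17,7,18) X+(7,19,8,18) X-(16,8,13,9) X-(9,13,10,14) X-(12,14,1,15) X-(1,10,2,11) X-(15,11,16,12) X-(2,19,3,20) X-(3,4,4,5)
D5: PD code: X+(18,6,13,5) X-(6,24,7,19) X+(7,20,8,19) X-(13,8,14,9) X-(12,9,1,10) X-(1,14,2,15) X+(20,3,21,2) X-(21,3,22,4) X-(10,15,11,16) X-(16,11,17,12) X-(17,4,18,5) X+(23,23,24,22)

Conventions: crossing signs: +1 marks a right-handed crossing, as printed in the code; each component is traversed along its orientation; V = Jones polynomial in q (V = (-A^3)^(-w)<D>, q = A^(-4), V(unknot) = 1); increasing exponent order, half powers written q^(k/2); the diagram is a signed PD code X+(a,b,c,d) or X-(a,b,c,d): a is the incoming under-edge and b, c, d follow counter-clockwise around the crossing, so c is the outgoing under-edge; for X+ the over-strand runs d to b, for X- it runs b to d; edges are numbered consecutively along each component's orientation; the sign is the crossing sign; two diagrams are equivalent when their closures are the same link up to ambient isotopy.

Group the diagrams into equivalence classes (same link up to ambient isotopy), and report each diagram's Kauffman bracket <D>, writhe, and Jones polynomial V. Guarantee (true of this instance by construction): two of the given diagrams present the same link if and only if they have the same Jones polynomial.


grouping into links: {D1, D2, D3, D4, D5}
V(D1) = q^-6 + q^-3 + q^-2 + q^-1  (w -6, c 12, <D> = A^-14 + A^-10 + A^-6 + A^6)
V(D2) = q^-6 + q^-3 + q^-2 + q^-1  (w -4, c 12, <D> = A^-8 + A^-4 + 1 + A^12)
V(D3) = q^-6 + q^-3 + q^-2 + q^-1  [10 crossings, <D> = A^-14 + A^-10 + A^-6 + A^6, w = -6]
V(D4) = q^-6 + q^-3 + q^-2 + q^-1  (w -6, c 10, <D> = A^-14 + A^-10 + A^-6 + A^6)
D5 (bracket A^-8 + A^-4 + 1 + A^12; 12 crossings at w = -4): V = q^-6 + q^-3 + q^-2 + q^-1
why: all 5 diagrams share one V(q), hence one class


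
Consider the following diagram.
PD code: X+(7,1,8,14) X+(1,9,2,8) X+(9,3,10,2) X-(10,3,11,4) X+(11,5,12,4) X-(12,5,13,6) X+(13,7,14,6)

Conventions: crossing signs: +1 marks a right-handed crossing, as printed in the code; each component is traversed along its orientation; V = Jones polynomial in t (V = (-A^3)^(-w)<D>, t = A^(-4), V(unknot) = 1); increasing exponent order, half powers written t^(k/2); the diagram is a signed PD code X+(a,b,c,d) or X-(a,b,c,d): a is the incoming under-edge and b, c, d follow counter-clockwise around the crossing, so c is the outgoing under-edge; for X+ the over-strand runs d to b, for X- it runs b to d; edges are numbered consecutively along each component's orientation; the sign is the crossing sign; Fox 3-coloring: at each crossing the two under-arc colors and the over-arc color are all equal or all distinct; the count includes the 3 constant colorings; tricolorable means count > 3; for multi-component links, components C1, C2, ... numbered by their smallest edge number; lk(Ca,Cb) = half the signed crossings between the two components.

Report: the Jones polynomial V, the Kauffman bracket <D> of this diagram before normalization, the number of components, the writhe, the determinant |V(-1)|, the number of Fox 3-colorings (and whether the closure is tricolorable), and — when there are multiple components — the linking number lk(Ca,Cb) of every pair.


V = t + t^3 - t^4
<D> = A^-7 - A^-3 - A^5 (w = +3)
1 component over 7 crossings, w = +3
9 Fox colorings among 3^7, |V(-1)| = 3: tricolorable
why: the span of V is 3, forcing >= 3 crossings in any diagram


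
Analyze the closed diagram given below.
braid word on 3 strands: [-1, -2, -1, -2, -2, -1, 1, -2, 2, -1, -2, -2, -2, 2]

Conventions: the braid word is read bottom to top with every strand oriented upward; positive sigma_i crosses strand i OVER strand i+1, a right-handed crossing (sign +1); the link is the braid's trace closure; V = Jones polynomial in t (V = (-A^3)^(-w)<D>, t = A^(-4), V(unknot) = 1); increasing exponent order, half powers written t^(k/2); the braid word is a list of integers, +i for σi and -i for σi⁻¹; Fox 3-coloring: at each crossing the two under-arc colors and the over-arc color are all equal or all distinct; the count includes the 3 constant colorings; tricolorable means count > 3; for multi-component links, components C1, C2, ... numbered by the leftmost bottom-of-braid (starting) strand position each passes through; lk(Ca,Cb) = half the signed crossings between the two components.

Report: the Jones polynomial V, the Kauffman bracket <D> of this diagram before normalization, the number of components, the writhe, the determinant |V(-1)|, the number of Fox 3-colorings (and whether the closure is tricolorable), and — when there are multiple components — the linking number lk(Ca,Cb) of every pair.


V = -t^-8 + t^-5 + t^-3
<D> = A^-12 + A^-4 - A^8 (w = -8)
1 component over 14 crossings, w = -8
9 Fox colorings among 3^14, |V(-1)| = 3: tricolorable
why: w = -8 shifts under R1 moves; the (-A^3)^(8) factor cancels that in V


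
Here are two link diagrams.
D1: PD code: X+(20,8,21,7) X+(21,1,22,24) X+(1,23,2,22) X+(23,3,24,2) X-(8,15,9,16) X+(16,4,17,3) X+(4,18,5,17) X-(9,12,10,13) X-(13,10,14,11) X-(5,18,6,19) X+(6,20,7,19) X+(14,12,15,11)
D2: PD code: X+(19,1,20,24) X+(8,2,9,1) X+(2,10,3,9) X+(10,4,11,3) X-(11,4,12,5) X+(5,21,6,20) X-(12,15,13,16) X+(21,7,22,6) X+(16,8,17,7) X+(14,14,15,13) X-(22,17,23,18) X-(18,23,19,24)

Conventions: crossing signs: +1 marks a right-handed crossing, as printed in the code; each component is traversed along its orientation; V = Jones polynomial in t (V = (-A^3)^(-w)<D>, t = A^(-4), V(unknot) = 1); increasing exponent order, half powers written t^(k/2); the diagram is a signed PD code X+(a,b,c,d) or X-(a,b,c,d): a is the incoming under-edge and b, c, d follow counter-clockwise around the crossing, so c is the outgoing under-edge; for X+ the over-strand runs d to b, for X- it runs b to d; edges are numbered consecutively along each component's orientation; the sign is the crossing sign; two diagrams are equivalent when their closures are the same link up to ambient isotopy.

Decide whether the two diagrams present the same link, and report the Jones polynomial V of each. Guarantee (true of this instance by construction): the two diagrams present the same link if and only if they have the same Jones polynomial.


same link: no
V(D1) = t^2 + 2t^4 - 2t^5 + t^6 - 2t^7 + t^8  [12 crossings, <D> = A^-20 - 2A^-16 + A^-12 - 2A^-8 + 2A^-4 + A^4, w = +4]
D2 (bracket -A^-12 + A^-8 - A^-4 + 2 - A^4 + A^8; 12 crossings at w = +4): V = t - t^2 + 2t^3 - t^4 + t^5 - t^6
note: 2 values of V(t) split the 2 diagrams


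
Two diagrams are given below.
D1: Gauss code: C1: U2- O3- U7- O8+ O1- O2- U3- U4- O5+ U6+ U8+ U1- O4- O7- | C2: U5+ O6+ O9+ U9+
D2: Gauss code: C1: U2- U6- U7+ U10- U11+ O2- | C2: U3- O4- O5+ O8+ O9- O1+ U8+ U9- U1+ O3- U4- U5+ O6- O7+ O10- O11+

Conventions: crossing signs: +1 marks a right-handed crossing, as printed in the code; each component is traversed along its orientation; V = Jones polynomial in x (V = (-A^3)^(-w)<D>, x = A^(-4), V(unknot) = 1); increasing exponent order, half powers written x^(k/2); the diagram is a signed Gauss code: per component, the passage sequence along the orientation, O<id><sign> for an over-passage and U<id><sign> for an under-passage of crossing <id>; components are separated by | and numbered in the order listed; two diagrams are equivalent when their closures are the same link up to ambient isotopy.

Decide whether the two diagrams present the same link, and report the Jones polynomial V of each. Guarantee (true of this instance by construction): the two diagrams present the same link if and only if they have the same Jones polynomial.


equivalent: no
V(D1) = x^(-7/2) - x^(-5/2) + x^(-3/2) - 2x^(-1/2) - x^(3/2)  (w -1, c 9, <D> = A^-9 + 2A^-1 - A^3 + A^7 - A^11)
D2 (bracket A^-5 + A^-1; 11 crossings at w = -1): V = -x^(-1/2) - x^(1/2)
why: comparing 2 Jones polynomials yields 2 groups


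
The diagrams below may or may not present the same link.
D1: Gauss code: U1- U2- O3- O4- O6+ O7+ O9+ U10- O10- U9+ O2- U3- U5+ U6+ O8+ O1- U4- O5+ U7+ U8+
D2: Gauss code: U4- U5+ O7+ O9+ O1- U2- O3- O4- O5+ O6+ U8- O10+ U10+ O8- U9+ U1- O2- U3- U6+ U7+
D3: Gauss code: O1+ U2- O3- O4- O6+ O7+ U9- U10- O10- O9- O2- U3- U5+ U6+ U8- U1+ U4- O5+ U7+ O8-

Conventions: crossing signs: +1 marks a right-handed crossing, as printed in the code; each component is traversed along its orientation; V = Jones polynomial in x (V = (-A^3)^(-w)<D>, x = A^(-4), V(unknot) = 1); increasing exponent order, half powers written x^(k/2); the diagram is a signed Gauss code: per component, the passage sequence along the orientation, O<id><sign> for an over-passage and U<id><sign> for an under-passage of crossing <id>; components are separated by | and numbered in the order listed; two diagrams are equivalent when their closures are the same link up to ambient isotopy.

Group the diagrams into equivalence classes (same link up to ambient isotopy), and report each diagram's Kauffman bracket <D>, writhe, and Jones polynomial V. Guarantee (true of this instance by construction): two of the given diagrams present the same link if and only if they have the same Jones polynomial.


classes: {D1, D2, D3}
V(D1) = 1  [10 crossings, <D> = 1, w = 0]
V(D2) = 1  [10 crossings, <D> = 1, w = 0]
D3 (bracket A^-6; 10 crossings at w = -2): V = 1
note: all 3 diagrams share one V(x), hence one class


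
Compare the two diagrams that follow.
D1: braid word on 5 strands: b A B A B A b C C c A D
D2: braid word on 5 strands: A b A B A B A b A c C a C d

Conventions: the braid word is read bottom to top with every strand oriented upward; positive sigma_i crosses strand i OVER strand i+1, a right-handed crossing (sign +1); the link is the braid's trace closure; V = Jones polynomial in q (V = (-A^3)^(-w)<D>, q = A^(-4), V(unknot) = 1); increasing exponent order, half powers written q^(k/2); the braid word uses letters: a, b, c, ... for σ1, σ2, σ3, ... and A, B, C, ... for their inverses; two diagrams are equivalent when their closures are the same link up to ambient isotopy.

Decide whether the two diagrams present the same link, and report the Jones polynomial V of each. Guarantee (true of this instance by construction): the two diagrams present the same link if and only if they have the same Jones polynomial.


equivalent: yes
V(D1) = -q^-6 + q^-5 - q^-4 + 2q^-3 - q^-2 + q^-1  (w -6, c 12, <D> = A^-14 - A^-10 + 2A^-6 - A^-2 + A^2 - A^6)
D2 (bracket A^-8 - A^-4 + 2 - A^4 + A^8 - A^12; 14 crossings at w = -4): V = -q^-6 + q^-5 - q^-4 + 2q^-3 - q^-2 + q^-1
why: from 12 to 14 crossings by R-moves: one link, two diagrams


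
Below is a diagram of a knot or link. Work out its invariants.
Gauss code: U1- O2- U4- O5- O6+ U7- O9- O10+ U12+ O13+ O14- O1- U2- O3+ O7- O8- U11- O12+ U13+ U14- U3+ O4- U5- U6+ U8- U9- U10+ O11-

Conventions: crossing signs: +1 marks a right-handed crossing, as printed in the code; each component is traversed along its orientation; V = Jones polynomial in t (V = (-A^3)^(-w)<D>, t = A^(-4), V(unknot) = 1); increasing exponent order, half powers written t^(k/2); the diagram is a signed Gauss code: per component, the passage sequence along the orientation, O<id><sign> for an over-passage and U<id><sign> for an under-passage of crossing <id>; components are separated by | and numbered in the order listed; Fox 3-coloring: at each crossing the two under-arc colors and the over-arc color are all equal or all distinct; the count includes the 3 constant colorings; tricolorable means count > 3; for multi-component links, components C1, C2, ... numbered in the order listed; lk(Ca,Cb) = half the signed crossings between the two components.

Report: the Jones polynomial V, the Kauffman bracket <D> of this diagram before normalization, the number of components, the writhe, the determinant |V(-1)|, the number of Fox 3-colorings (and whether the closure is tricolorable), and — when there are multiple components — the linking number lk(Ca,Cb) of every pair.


V = -t^-4 + t^-3 + t^-1
<D> = A^-8 + 1 - A^4 (w = -4)
1 component over 14 crossings, w = -4
9 Fox colorings among 3^14, |V(-1)| = 3: tricolorable
why: |V(-1)| = 3: so tricolorable, since 3 divides 3
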